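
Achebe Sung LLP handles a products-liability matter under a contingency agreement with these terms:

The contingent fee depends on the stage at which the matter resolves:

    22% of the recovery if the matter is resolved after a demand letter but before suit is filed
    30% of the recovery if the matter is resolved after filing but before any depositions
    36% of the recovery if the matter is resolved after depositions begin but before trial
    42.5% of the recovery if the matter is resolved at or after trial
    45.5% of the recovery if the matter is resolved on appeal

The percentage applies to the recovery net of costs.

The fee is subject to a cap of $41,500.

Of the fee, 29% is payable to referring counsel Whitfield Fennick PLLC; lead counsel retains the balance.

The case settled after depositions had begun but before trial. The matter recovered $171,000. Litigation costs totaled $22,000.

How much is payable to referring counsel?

Fee base (net of costs): $171,000 − $22,000 = $149,000
The matter settled after depositions had begun but before trial, so the 36% rate applies.
$149,000 × 36% = $53,640.00
$53,640.00 exceeds the $41,500 cap, so the fee is capped at $41,500.00.
Referral share: 29% of $41,500.00 = $12,035.00; lead counsel retains $41,500.00 − $12,035.00 = $29,465.00.

$12,035.00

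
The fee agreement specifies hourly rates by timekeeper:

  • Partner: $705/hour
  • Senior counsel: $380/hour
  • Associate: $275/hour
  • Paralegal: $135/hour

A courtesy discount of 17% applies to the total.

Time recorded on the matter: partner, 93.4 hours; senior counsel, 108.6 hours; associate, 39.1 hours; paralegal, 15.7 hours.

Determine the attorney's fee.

$99,589.21

Partner: 93.4 × $705 = $65,847.00
Senior counsel: 108.6 × $380 = $41,268.00
Associate: 39.1 × $275 = $10,752.50
Paralegal: 15.7 × $135 = $2,119.50
Subtotal: $119,987.00
Less 17% discount: −$20,397.79
Total: $119,987.00 − $20,397.79 = $99,589.21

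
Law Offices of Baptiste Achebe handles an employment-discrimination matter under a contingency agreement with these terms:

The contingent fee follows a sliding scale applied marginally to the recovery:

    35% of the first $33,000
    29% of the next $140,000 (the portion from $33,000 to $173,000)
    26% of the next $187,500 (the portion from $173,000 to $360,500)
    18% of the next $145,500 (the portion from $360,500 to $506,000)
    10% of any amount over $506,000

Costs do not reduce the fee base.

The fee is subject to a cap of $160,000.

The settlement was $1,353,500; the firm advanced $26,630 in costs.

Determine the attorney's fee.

Fee base is the gross recovery, $1,353,500; costs are reimbursed separately.
First $33,000 at 35% = $11,550.00
Next $140,000 at 29% = $40,600.00
Next $187,500 at 26% = $48,750.00
Next $145,500 at 18% = $26,190.00
Remaining $847,500 at 10% = $84,750.00
Fee: $11,550.00 + $40,600.00 + $48,750.00 + $26,190.00 + $84,750.00 = $211,840.00
$211,840.00 exceeds the $160,000 cap, so the fee is capped at $160,000.00.

$160,000.00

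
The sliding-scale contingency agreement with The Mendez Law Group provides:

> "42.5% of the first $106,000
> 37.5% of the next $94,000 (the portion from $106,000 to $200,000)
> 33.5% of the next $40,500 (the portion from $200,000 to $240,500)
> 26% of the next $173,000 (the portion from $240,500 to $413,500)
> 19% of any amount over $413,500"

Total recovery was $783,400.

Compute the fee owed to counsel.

First $106,000 at 42.5% = $45,050.00
Next $94,000 at 37.5% = $35,250.00
Next $40,500 at 33.5% = $13,567.50
Next $173,000 at 26% = $44,980.00
Remaining $369,900 at 19% = $70,281.00
Fee: $45,050.00 + $35,250.00 + $13,567.50 + $44,980.00 + $70,281.00 = $209,128.50

$209,128.50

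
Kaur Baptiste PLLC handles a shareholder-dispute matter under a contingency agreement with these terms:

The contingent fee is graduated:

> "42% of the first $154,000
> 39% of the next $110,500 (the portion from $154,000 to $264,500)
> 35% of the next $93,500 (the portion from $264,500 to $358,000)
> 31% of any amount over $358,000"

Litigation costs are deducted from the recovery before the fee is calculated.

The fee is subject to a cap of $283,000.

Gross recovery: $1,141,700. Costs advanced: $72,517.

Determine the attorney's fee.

Fee base (net of costs): $1,141,700 − $72,517 = $1,069,183
First $154,000 at 42% = $64,680.00
Next $110,500 at 39% = $43,095.00
Next $93,500 at 35% = $32,725.00
Remaining $711,183 at 31% = $220,466.73
Fee: $64,680.00 + $43,095.00 + $32,725.00 + $220,466.73 = $360,966.73
$360,966.73 exceeds the $283,000 cap, so the fee is capped at $283,000.00.

$283,000.00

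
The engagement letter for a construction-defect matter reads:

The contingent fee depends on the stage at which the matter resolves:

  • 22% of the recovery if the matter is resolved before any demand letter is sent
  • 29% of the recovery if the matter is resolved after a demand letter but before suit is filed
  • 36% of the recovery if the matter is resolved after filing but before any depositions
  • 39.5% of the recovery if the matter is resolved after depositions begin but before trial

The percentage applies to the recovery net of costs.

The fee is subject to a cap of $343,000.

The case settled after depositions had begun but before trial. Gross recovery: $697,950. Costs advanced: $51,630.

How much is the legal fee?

$255,296.40

Fee base (net of costs): $697,950 − $51,630 = $646,320
The matter settled after depositions had begun but before trial, so the 39.5% rate applies.
$646,320 × 39.5% = $255,296.40
$255,296.40 is under the $343,000 cap.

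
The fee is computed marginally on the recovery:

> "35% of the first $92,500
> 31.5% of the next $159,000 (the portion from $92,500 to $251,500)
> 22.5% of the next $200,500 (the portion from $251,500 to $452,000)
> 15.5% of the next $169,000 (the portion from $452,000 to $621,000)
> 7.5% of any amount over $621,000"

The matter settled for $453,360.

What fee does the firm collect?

First $92,500 at 35% = $32,375.00
Next $159,000 at 31.5% = $50,085.00
Next $200,500 at 22.5% = $45,112.50
Remaining $1,360 at 15.5% = $210.80
Fee: $32,375.00 + $50,085.00 + $45,112.50 + $210.80 = $127,783.30

$127,783.30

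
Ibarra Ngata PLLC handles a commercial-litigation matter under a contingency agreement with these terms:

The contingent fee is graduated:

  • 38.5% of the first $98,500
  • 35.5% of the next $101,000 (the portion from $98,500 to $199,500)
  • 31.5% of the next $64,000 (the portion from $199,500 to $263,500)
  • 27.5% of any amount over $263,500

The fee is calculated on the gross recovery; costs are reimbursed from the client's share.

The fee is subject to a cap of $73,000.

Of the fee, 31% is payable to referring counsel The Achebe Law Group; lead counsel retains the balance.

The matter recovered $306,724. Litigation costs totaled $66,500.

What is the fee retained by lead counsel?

$50,370.00

Fee base is the gross recovery, $306,724; costs are reimbursed separately.
First $98,500 at 38.5% = $37,922.50
Next $101,000 at 35.5% = $35,855.00
Next $64,000 at 31.5% = $20,160.00
Remaining $43,224 at 27.5% = $11,886.60
Fee: $37,922.50 + $35,855.00 + $20,160.00 + $11,886.60 = $105,824.10
$105,824.10 exceeds the $73,000 cap, so the fee is capped at $73,000.00.
Referral share: 31% of $73,000.00 = $22,630.00; lead counsel retains $73,000.00 − $22,630.00 = $50,370.00.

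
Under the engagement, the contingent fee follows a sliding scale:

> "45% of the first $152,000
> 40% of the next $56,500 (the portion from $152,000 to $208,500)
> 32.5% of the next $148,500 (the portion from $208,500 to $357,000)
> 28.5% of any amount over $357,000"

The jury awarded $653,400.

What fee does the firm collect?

First $152,000 at 45% = $68,400.00
Next $56,500 at 40% = $22,600.00
Next $148,500 at 32.5% = $48,262.50
Remaining $296,400 at 28.5% = $84,474.00
Fee: $68,400.00 + $22,600.00 + $48,262.50 + $84,474.00 = $223,736.50

$223,736.50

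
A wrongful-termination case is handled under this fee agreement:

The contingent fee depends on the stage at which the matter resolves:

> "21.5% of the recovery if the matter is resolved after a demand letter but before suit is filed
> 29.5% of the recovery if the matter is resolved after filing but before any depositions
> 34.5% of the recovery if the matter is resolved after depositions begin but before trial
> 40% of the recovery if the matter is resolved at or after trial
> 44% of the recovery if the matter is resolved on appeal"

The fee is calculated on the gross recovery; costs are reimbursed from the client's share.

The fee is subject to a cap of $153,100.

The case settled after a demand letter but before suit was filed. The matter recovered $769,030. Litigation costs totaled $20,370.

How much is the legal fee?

Fee base is the gross recovery, $769,030; costs are reimbursed separately.
The matter settled after a demand letter but before suit was filed, so the 21.5% rate applies.
$769,030 × 21.5% = $165,341.45
$165,341.45 exceeds the $153,100 cap, so the fee is capped at $153,100.00.

$153,100.00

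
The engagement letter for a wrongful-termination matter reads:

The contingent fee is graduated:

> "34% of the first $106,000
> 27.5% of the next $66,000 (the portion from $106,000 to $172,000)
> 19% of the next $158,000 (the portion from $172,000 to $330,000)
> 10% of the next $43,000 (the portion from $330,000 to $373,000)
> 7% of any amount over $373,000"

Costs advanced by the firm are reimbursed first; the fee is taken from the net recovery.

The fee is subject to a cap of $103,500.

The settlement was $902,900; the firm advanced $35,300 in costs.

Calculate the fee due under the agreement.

Fee base (net of costs): $902,900 − $35,300 = $867,600
First $106,000 at 34% = $36,040.00
Next $66,000 at 27.5% = $18,150.00
Next $158,000 at 19% = $30,020.00
Next $43,000 at 10% = $4,300.00
Remaining $494,600 at 7% = $34,622.00
Fee: $36,040.00 + $18,150.00 + $30,020.00 + $4,300.00 + $34,622.00 = $123,132.00
$123,132.00 exceeds the $103,500 cap, so the fee is capped at $103,500.00.

$103,500.00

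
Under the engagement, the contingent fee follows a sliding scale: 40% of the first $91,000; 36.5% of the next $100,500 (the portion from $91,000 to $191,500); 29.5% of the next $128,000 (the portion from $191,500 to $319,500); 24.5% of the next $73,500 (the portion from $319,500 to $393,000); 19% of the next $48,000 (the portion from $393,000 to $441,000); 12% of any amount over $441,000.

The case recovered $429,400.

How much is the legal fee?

First $91,000 at 40% = $36,400.00
Next $100,500 at 36.5% = $36,682.50
Next $128,000 at 29.5% = $37,760.00
Next $73,500 at 24.5% = $18,007.50
Remaining $36,400 at 19% = $6,916.00
Fee: $36,400.00 + $36,682.50 + $37,760.00 + $18,007.50 + $6,916.00 = $135,766.00

$135,766.00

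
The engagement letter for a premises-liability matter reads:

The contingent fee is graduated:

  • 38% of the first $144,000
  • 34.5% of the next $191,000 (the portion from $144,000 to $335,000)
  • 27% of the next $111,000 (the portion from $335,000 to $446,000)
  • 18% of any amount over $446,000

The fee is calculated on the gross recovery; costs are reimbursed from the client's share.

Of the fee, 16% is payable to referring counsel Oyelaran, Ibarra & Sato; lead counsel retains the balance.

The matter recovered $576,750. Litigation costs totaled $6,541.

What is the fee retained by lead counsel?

$146,260.80

Fee base is the gross recovery, $576,750; costs are reimbursed separately.
First $144,000 at 38% = $54,720.00
Next $191,000 at 34.5% = $65,895.00
Next $111,000 at 27% = $29,970.00
Remaining $130,750 at 18% = $23,535.00
Fee: $54,720.00 + $65,895.00 + $29,970.00 + $23,535.00 = $174,120.00
Referral share: 16% of $174,120.00 = $27,859.20; lead counsel retains $174,120.00 − $27,859.20 = $146,260.80.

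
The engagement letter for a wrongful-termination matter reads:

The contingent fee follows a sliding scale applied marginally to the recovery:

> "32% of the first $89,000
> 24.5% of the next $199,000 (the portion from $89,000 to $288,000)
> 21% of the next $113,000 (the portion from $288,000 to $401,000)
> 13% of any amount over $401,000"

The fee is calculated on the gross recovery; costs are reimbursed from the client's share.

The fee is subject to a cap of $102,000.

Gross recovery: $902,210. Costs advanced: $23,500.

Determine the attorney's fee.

$102,000.00

Fee base is the gross recovery, $902,210; costs are reimbursed separately.
First $89,000 at 32% = $28,480.00
Next $199,000 at 24.5% = $48,755.00
Next $113,000 at 21% = $23,730.00
Remaining $501,210 at 13% = $65,157.30
Fee: $28,480.00 + $48,755.00 + $23,730.00 + $65,157.30 = $166,122.30
$166,122.30 exceeds the $102,000 cap, so the fee is capped at $102,000.00.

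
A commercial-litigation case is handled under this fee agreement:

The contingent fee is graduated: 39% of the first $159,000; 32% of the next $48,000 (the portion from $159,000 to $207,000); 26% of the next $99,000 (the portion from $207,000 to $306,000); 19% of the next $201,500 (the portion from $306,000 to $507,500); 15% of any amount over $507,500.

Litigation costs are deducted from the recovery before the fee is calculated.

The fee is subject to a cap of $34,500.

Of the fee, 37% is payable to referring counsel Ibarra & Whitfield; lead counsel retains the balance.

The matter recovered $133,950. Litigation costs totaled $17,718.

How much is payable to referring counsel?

Fee base (net of costs): $133,950 − $17,718 = $116,232
First $116,232 at 39% = $45,330.48
$45,330.48 exceeds the $34,500 cap, so the fee is capped at $34,500.00.
Referral share: 37% of $34,500.00 = $12,765.00; lead counsel retains $34,500.00 − $12,765.00 = $21,735.00.

$12,765.00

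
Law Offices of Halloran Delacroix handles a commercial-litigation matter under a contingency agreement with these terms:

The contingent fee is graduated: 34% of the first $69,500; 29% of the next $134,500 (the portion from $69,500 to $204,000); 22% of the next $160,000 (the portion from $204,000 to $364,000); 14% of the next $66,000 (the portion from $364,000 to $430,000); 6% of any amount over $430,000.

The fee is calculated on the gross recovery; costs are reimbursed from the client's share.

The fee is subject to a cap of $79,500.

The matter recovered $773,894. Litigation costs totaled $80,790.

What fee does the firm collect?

Fee base is the gross recovery, $773,894; costs are reimbursed separately.
First $69,500 at 34% = $23,630.00
Next $134,500 at 29% = $39,005.00
Next $160,000 at 22% = $35,200.00
Next $66,000 at 14% = $9,240.00
Remaining $343,894 at 6% = $20,633.64
Fee: $23,630.00 + $39,005.00 + $35,200.00 + $9,240.00 + $20,633.64 = $127,708.64
$127,708.64 exceeds the $79,500 cap, so the fee is capped at $79,500.00.

$79,500.00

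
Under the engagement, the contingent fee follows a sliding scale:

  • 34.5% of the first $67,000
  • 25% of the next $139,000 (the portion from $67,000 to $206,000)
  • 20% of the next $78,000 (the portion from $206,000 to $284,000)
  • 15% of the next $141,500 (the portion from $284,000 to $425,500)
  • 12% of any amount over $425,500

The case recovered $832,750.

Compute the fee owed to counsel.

First $67,000 at 34.5% = $23,115.00
Next $139,000 at 25% = $34,750.00
Next $78,000 at 20% = $15,600.00
Next $141,500 at 15% = $21,225.00
Remaining $407,250 at 12% = $48,870.00
Fee: $23,115.00 + $34,750.00 + $15,600.00 + $21,225.00 + $48,870.00 = $143,560.00

$143,560.00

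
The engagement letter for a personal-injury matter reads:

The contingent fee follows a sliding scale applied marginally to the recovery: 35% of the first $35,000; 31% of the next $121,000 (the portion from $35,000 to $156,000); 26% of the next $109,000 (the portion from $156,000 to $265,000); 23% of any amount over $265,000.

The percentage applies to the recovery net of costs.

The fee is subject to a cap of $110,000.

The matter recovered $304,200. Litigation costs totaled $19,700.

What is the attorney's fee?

$82,585.00

Fee base (net of costs): $304,200 − $19,700 = $284,500
First $35,000 at 35% = $12,250.00
Next $121,000 at 31% = $37,510.00
Next $109,000 at 26% = $28,340.00
Remaining $19,500 at 23% = $4,485.00
Fee: $12,250.00 + $37,510.00 + $28,340.00 + $4,485.00 = $82,585.00
$82,585.00 is under the $110,000 cap.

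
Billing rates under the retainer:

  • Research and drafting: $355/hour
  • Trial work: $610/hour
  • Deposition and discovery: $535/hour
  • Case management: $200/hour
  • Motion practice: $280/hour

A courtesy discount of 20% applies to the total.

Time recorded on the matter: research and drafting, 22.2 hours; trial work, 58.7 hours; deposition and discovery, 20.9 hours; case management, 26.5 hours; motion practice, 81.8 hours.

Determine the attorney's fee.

Research and drafting: 22.2 × $355 = $7,881.00
Trial work: 58.7 × $610 = $35,807.00
Deposition and discovery: 20.9 × $535 = $11,181.50
Case management: 26.5 × $200 = $5,300.00
Motion practice: 81.8 × $280 = $22,904.00
Subtotal: $83,073.50
Less 20% discount: −$16,614.70
Total: $83,073.50 − $16,614.70 = $66,458.80

$66,458.80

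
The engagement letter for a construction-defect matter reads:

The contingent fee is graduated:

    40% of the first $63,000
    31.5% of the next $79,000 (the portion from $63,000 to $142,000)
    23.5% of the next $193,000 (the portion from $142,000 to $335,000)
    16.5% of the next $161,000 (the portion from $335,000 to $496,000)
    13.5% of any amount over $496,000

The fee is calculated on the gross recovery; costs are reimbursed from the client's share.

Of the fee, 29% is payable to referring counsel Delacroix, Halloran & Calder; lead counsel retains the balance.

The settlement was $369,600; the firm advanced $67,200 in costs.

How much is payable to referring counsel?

$29,333.21

Fee base is the gross recovery, $369,600; costs are reimbursed separately.
First $63,000 at 40% = $25,200.00
Next $79,000 at 31.5% = $24,885.00
Next $193,000 at 23.5% = $45,355.00
Remaining $34,600 at 16.5% = $5,709.00
Fee: $25,200.00 + $24,885.00 + $45,355.00 + $5,709.00 = $101,149.00
Referral share: 29% of $101,149.00 = $29,333.21; lead counsel retains $101,149.00 − $29,333.21 = $71,815.79.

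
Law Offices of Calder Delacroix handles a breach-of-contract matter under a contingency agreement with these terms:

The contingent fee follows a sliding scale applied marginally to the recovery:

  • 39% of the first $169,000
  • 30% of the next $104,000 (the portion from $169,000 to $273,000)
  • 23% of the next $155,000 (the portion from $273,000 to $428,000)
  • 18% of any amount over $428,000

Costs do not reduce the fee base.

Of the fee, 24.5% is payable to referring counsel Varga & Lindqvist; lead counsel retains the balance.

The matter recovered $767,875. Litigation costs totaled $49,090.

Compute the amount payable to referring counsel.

Fee base is the gross recovery, $767,875; costs are reimbursed separately.
First $169,000 at 39% = $65,910.00
Next $104,000 at 30% = $31,200.00
Next $155,000 at 23% = $35,650.00
Remaining $339,875 at 18% = $61,177.50
Fee: $65,910.00 + $31,200.00 + $35,650.00 + $61,177.50 = $193,937.50
Referral share: 24.5% of $193,937.50 = $47,514.69; lead counsel retains $193,937.50 − $47,514.69 = $146,422.81.

$47,514.69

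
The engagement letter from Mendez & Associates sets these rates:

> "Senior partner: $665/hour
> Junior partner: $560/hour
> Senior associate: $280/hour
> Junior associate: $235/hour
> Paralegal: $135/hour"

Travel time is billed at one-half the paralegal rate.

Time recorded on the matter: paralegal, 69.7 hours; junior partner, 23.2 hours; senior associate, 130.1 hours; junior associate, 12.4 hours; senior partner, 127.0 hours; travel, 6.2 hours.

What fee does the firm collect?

$146,617.00

Senior partner: 127.0 × $665 = $84,455.00
Junior partner: 23.2 × $560 = $12,992.00
Senior associate: 130.1 × $280 = $36,428.00
Junior associate: 12.4 × $235 = $2,914.00
Paralegal: 69.7 × $135 = $9,409.50
Subtotal: $84,455.00 + $12,992.00 + $36,428.00 + $2,914.00 + $9,409.50 = $146,198.50
Travel: 6.2 × ($135 ÷ 2) = 6.2 × $67.50 = $418.50
Total: $146,198.50 + $418.50 = $146,617.00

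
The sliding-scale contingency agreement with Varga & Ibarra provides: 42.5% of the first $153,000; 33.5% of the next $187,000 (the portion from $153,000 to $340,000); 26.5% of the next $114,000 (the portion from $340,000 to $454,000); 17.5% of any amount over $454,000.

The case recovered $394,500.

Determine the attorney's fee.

$142,112.50

First $153,000 at 42.5% = $65,025.00
Next $187,000 at 33.5% = $62,645.00
Remaining $54,500 at 26.5% = $14,442.50
Fee: $65,025.00 + $62,645.00 + $14,442.50 = $142,112.50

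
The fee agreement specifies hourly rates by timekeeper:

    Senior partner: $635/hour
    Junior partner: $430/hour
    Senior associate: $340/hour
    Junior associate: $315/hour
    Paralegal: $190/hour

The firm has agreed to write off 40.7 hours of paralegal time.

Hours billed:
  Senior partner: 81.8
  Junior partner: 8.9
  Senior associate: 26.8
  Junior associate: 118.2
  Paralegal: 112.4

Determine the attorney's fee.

Senior partner: 81.8 × $635 = $51,943.00
Junior partner: 8.9 × $430 = $3,827.00
Senior associate: 26.8 × $340 = $9,112.00
Junior associate: 118.2 × $315 = $37,233.00
Paralegal: 112.4 × $190 = $21,356.00
Subtotal: $123,471.00
Write-off: 40.7 × $190 = $7,733.00
Total: $123,471.00 − $7,733.00 = $115,738.00

$115,738.00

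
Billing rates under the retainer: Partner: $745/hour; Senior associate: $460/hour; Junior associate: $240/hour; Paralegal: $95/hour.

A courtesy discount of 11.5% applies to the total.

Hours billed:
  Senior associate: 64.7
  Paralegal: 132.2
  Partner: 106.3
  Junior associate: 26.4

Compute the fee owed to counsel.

$113,147.69

Partner: 106.3 × $745 = $79,193.50
Senior associate: 64.7 × $460 = $29,762.00
Junior associate: 26.4 × $240 = $6,336.00
Paralegal: 132.2 × $95 = $12,559.00
Subtotal: $127,850.50
Less 11.5% discount: −$14,702.81
Total: $127,850.50 − $14,702.81 = $113,147.69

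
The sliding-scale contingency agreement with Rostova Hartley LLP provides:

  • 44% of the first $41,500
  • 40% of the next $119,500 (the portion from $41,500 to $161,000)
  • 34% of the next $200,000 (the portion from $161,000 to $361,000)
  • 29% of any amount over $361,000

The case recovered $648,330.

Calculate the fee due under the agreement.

First $41,500 at 44% = $18,260.00
Next $119,500 at 40% = $47,800.00
Next $200,000 at 34% = $68,000.00
Remaining $287,330 at 29% = $83,325.70
Fee: $18,260.00 + $47,800.00 + $68,000.00 + $83,325.70 = $217,385.70

$217,385.70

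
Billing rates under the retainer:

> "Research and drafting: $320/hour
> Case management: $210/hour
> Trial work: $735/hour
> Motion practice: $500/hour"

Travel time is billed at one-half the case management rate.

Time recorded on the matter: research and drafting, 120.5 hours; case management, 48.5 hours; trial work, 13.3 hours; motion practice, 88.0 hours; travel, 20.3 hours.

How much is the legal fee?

Research and drafting: 120.5 × $320 = $38,560.00
Case management: 48.5 × $210 = $10,185.00
Trial work: 13.3 × $735 = $9,775.50
Motion practice: 88.0 × $500 = $44,000.00
Subtotal: $38,560.00 + $10,185.00 + $9,775.50 + $44,000.00 = $102,520.50
Travel: 20.3 × ($210 ÷ 2) = 20.3 × $105.00 = $2,131.50
Total: $102,520.50 + $2,131.50 = $104,652.00

$104,652.00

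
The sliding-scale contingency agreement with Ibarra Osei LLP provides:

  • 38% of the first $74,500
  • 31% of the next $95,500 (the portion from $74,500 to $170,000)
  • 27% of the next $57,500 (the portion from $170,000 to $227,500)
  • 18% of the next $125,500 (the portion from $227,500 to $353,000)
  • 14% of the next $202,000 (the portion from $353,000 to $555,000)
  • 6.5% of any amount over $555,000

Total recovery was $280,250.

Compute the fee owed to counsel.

First $74,500 at 38% = $28,310.00
Next $95,500 at 31% = $29,605.00
Next $57,500 at 27% = $15,525.00
Remaining $52,750 at 18% = $9,495.00
Fee: $28,310.00 + $29,605.00 + $15,525.00 + $9,495.00 = $82,935.00

$82,935.00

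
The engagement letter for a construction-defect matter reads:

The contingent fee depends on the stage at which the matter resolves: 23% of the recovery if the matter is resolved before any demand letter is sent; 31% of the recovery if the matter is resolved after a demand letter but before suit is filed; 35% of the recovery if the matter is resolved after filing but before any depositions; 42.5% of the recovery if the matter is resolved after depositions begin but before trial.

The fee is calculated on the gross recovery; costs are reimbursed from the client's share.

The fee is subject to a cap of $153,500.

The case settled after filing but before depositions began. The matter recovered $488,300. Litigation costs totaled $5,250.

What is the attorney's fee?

$153,500.00

Fee base is the gross recovery, $488,300; costs are reimbursed separately.
The matter settled after filing but before depositions began, so the 35% rate applies.
$488,300 × 35% = $170,905.00
$170,905.00 exceeds the $153,500 cap, so the fee is capped at $153,500.00.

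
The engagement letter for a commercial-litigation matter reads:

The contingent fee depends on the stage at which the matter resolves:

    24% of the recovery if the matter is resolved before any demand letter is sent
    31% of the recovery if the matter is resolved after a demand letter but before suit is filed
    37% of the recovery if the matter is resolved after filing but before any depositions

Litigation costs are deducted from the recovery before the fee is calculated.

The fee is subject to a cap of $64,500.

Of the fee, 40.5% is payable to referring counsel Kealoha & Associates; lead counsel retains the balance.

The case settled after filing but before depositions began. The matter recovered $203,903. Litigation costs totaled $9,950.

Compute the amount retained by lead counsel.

Fee base (net of costs): $203,903 − $9,950 = $193,953
The matter settled after filing but before depositions began, so the 37% rate applies.
$193,953 × 37% = $71,762.61
$71,762.61 exceeds the $64,500 cap, so the fee is capped at $64,500.00.
Referral share: 40.5% of $64,500.00 = $26,122.50; lead counsel retains $64,500.00 − $26,122.50 = $38,377.50.

$38,377.50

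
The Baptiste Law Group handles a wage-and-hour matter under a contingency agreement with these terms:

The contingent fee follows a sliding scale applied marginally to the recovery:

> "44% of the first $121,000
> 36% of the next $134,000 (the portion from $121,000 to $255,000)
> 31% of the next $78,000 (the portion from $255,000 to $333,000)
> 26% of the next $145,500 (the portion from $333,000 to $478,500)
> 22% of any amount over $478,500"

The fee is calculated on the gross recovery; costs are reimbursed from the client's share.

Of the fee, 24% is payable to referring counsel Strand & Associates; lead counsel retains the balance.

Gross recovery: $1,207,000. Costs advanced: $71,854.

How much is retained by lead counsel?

Fee base is the gross recovery, $1,207,000; costs are reimbursed separately.
First $121,000 at 44% = $53,240.00
Next $134,000 at 36% = $48,240.00
Next $78,000 at 31% = $24,180.00
Next $145,500 at 26% = $37,830.00
Remaining $728,500 at 22% = $160,270.00
Fee: $53,240.00 + $48,240.00 + $24,180.00 + $37,830.00 + $160,270.00 = $323,760.00
Referral share: 24% of $323,760.00 = $77,702.40; lead counsel retains $323,760.00 − $77,702.40 = $246,057.60.

$246,057.60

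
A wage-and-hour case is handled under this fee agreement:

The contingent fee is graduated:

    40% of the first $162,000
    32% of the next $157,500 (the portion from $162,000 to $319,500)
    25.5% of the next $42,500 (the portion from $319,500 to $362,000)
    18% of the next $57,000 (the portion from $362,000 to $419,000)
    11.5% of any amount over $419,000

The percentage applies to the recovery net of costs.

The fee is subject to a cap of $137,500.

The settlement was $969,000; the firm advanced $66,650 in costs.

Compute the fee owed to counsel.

$137,500.00

Fee base (net of costs): $969,000 − $66,650 = $902,350
First $162,000 at 40% = $64,800.00
Next $157,500 at 32% = $50,400.00
Next $42,500 at 25.5% = $10,837.50
Next $57,000 at 18% = $10,260.00
Remaining $483,350 at 11.5% = $55,585.25
Fee: $64,800.00 + $50,400.00 + $10,837.50 + $10,260.00 + $55,585.25 = $191,882.75
$191,882.75 exceeds the $137,500 cap, so the fee is capped at $137,500.00.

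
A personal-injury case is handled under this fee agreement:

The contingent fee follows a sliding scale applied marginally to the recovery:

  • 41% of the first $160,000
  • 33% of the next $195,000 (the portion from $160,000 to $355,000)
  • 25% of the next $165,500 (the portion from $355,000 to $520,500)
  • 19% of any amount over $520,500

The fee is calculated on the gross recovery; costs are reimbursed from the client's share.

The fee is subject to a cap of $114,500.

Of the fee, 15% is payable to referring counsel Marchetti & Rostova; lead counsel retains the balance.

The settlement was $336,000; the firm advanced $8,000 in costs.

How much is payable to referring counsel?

$17,175.00

Fee base is the gross recovery, $336,000; costs are reimbursed separately.
First $160,000 at 41% = $65,600.00
Remaining $176,000 at 33% = $58,080.00
Fee: $65,600.00 + $58,080.00 = $123,680.00
$123,680.00 exceeds the $114,500 cap, so the fee is capped at $114,500.00.
Referral share: 15% of $114,500.00 = $17,175.00; lead counsel retains $114,500.00 − $17,175.00 = $97,325.00.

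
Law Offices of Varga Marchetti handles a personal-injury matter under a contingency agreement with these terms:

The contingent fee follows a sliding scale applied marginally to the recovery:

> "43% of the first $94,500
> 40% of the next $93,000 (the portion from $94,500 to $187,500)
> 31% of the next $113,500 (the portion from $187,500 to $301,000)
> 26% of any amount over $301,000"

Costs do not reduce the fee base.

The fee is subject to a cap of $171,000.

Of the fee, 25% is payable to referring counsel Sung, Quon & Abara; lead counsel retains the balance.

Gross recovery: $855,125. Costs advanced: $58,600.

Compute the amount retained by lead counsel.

$128,250.00

Fee base is the gross recovery, $855,125; costs are reimbursed separately.
First $94,500 at 43% = $40,635.00
Next $93,000 at 40% = $37,200.00
Next $113,500 at 31% = $35,185.00
Remaining $554,125 at 26% = $144,072.50
Fee: $40,635.00 + $37,200.00 + $35,185.00 + $144,072.50 = $257,092.50
$257,092.50 exceeds the $171,000 cap, so the fee is capped at $171,000.00.
Referral share: 25% of $171,000.00 = $42,750.00; lead counsel retains $171,000.00 − $42,750.00 = $128,250.00.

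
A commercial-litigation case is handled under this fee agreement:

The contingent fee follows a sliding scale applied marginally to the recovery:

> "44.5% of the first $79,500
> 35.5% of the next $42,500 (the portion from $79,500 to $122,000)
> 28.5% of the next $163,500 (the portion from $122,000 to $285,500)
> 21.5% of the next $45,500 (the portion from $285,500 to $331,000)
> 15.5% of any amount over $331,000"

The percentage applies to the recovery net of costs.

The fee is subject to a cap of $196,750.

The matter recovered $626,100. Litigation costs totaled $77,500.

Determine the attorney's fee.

Fee base (net of costs): $626,100 − $77,500 = $548,600
First $79,500 at 44.5% = $35,377.50
Next $42,500 at 35.5% = $15,087.50
Next $163,500 at 28.5% = $46,597.50
Next $45,500 at 21.5% = $9,782.50
Remaining $217,600 at 15.5% = $33,728.00
Fee: $35,377.50 + $15,087.50 + $46,597.50 + $9,782.50 + $33,728.00 = $140,573.00
$140,573.00 is under the $196,750 cap.

$140,573.00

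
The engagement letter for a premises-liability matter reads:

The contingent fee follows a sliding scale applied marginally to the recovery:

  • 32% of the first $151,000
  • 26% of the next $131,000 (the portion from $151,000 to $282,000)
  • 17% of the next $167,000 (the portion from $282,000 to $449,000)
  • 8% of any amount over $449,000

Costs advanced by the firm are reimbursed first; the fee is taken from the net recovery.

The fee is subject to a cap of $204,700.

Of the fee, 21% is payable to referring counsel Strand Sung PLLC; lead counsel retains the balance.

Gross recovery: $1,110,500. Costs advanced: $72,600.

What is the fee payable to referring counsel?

Fee base (net of costs): $1,110,500 − $72,600 = $1,037,900
First $151,000 at 32% = $48,320.00
Next $131,000 at 26% = $34,060.00
Next $167,000 at 17% = $28,390.00
Remaining $588,900 at 8% = $47,112.00
Fee: $48,320.00 + $34,060.00 + $28,390.00 + $47,112.00 = $157,882.00
$157,882.00 is under the $204,700 cap.
Referral share: 21% of $157,882.00 = $33,155.22; lead counsel retains $157,882.00 − $33,155.22 = $124,726.78.

$33,155.22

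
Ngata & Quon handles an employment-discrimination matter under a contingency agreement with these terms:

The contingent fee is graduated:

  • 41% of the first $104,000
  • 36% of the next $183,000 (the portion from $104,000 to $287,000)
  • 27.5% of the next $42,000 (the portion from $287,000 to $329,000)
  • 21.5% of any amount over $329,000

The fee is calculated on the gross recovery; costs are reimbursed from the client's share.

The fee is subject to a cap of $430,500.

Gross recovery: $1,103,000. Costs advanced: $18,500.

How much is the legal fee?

$286,480.00

Fee base is the gross recovery, $1,103,000; costs are reimbursed separately.
First $104,000 at 41% = $42,640.00
Next $183,000 at 36% = $65,880.00
Next $42,000 at 27.5% = $11,550.00
Remaining $774,000 at 21.5% = $166,410.00
Fee: $42,640.00 + $65,880.00 + $11,550.00 + $166,410.00 = $286,480.00
$286,480.00 is under the $430,500 cap.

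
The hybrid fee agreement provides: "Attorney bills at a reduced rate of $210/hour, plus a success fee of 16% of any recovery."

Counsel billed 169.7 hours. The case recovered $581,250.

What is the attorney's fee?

Hourly: 169.7 × $210 = $35,637.00
Success fee: 16% of $581,250 = $93,000.00
Total: $35,637.00 + $93,000.00 = $128,637.00

$128,637.00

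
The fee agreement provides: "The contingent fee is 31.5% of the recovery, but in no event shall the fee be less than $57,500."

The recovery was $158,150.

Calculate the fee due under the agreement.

31.5% of $158,150 = $49,817.25
That is below the $57,500 minimum, so the minimum applies.

$57,500.00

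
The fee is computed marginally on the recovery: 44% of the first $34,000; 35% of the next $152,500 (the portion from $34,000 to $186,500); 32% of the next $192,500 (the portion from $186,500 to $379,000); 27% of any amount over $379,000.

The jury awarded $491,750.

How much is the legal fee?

$160,377.50

First $34,000 at 44% = $14,960.00
Next $152,500 at 35% = $53,375.00
Next $192,500 at 32% = $61,600.00
Remaining $112,750 at 27% = $30,442.50
Fee: $14,960.00 + $53,375.00 + $61,600.00 + $30,442.50 = $160,377.50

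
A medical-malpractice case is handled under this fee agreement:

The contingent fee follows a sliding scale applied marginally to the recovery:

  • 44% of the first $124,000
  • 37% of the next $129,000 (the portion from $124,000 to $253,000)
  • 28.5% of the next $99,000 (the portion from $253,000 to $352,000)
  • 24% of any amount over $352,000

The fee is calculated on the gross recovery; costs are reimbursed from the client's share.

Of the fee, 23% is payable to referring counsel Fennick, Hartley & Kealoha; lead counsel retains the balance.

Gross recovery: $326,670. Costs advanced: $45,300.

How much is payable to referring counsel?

$28,355.77

Fee base is the gross recovery, $326,670; costs are reimbursed separately.
First $124,000 at 44% = $54,560.00
Next $129,000 at 37% = $47,730.00
Remaining $73,670 at 28.5% = $20,995.95
Fee: $54,560.00 + $47,730.00 + $20,995.95 = $123,285.95
Referral share: 23% of $123,285.95 = $28,355.77; lead counsel retains $123,285.95 − $28,355.77 = $94,930.18.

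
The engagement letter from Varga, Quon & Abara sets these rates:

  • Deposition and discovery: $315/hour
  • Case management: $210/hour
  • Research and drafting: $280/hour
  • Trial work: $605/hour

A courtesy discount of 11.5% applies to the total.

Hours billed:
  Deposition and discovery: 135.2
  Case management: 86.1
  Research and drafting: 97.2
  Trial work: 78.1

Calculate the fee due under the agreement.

$119,594.92

Deposition and discovery: 135.2 × $315 = $42,588.00
Case management: 86.1 × $210 = $18,081.00
Research and drafting: 97.2 × $280 = $27,216.00
Trial work: 78.1 × $605 = $47,250.50
Subtotal: $135,135.50
Less 11.5% discount: −$15,540.58
Total: $135,135.50 − $15,540.58 = $119,594.92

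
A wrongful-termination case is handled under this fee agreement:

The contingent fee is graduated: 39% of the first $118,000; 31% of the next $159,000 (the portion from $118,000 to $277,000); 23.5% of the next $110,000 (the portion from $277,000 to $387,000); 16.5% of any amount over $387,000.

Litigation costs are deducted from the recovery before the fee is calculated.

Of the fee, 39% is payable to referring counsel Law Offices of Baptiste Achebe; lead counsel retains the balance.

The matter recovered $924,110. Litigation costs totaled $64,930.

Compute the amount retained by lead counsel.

Fee base (net of costs): $924,110 − $64,930 = $859,180
First $118,000 at 39% = $46,020.00
Next $159,000 at 31% = $49,290.00
Next $110,000 at 23.5% = $25,850.00
Remaining $472,180 at 16.5% = $77,909.70
Fee: $46,020.00 + $49,290.00 + $25,850.00 + $77,909.70 = $199,069.70
Referral share: 39% of $199,069.70 = $77,637.18; lead counsel retains $199,069.70 − $77,637.18 = $121,432.52.

$121,432.52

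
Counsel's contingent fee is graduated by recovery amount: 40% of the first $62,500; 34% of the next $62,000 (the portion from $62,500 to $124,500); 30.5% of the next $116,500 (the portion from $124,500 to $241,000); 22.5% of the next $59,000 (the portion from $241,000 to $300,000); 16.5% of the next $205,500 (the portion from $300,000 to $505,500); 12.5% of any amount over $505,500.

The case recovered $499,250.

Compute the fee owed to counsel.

First $62,500 at 40% = $25,000.00
Next $62,000 at 34% = $21,080.00
Next $116,500 at 30.5% = $35,532.50
Next $59,000 at 22.5% = $13,275.00
Remaining $199,250 at 16.5% = $32,876.25
Fee: $25,000.00 + $21,080.00 + $35,532.50 + $13,275.00 + $32,876.25 = $127,763.75

$127,763.75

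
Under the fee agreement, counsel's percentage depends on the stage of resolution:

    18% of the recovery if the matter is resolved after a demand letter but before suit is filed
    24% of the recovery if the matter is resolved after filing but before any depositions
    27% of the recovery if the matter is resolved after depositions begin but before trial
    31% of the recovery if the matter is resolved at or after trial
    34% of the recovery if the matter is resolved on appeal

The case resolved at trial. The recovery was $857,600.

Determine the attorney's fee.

$265,856.00

The matter resolved at trial, so the 31% rate applies.
$857,600 × 31% = $265,856.00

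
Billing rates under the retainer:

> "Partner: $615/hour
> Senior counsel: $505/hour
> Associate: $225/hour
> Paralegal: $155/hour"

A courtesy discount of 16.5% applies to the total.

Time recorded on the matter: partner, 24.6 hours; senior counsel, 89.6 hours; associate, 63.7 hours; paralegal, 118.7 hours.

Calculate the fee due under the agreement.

$77,745.18

Partner: 24.6 × $615 = $15,129.00
Senior counsel: 89.6 × $505 = $45,248.00
Associate: 63.7 × $225 = $14,332.50
Paralegal: 118.7 × $155 = $18,398.50
Subtotal: $93,108.00
Less 16.5% discount: −$15,362.82
Total: $93,108.00 − $15,362.82 = $77,745.18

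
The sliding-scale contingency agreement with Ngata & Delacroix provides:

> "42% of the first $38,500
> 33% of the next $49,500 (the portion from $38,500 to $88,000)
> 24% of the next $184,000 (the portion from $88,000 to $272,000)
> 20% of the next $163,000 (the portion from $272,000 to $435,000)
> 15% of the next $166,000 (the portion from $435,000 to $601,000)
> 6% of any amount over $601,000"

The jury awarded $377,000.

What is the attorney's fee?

First $38,500 at 42% = $16,170.00
Next $49,500 at 33% = $16,335.00
Next $184,000 at 24% = $44,160.00
Remaining $105,000 at 20% = $21,000.00
Fee: $16,170.00 + $16,335.00 + $44,160.00 + $21,000.00 = $97,665.00

$97,665.00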